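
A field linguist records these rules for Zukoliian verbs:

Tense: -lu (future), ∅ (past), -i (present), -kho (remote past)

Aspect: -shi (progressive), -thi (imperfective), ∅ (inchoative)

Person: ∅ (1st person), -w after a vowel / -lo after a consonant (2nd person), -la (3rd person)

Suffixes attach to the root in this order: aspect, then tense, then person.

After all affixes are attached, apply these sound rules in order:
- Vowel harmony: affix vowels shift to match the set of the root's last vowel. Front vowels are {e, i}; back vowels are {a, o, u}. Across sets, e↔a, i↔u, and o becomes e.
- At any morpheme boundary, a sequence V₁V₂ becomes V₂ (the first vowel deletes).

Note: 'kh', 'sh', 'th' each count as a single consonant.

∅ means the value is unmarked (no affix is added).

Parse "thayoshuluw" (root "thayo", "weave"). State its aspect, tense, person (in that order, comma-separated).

progressive, future, 2nd person

Segment: thayo-shi-lu-w.
aspect: -shi → progressive.
tense: -lu → future.
person: -w/lo → 2nd person.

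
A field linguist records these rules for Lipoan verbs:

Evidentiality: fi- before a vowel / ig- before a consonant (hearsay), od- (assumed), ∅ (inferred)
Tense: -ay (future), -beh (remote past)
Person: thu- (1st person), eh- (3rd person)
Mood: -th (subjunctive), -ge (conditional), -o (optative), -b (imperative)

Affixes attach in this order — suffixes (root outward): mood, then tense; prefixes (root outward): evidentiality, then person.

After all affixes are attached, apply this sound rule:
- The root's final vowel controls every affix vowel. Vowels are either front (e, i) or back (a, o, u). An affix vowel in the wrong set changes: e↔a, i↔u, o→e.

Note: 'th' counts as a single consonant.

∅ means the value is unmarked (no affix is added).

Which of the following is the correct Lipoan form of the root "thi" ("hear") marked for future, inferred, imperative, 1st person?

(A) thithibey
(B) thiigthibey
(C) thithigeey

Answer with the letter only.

Attach mood imperative -b → thib.
evidentiality = inferred: zero marking, form stays thib.
Attach tense future -ay → thibay.
Attach person 1st person thu- → thuthibay.
Apply vowel harmony: thuthibay → thithibey.
So the correct form is thithibey, option (A).
(C) thithigeey is wrong: it uses conditional instead of imperative for mood.
(B) thiigthibey is wrong: it uses hearsay instead of inferred for evidentiality.

A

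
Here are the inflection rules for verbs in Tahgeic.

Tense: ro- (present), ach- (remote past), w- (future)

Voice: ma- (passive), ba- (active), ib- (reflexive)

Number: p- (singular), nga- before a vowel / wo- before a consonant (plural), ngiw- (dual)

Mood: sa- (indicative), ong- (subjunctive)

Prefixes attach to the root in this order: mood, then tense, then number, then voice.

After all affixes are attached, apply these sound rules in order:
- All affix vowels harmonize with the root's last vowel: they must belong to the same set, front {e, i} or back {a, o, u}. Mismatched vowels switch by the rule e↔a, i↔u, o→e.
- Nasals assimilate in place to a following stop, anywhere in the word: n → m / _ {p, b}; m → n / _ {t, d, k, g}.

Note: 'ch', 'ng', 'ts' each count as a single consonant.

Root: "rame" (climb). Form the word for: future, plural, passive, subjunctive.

mewewengrame

Attach mood subjunctive ong- → ongrame.
Attach tense future w- → wongrame.
Attach number plural wo- (before consonant 'w') → wowongrame.
Attach voice passive ma- → mawowongrame.
Apply vowel harmony: mawowongrame → mewewengrame.
Nasal assimilation: no change.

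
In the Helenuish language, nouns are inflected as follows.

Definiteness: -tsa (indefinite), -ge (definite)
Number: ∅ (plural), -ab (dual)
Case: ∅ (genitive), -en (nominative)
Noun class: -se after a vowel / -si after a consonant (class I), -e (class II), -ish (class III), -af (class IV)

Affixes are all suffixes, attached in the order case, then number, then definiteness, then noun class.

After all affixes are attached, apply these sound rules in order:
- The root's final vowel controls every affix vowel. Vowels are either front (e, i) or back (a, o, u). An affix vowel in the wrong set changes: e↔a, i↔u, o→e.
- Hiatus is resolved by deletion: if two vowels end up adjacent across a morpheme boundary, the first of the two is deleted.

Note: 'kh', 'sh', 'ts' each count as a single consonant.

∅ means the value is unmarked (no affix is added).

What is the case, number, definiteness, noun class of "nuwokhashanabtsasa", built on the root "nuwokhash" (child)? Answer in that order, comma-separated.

nominative, dual, indefinite, class I

Segment: nuwokhash-en-ab-tsa-se.
case: -en → nominative.
number: -ab → dual.
definiteness: -tsa → indefinite.
noun class: -se/si → class I.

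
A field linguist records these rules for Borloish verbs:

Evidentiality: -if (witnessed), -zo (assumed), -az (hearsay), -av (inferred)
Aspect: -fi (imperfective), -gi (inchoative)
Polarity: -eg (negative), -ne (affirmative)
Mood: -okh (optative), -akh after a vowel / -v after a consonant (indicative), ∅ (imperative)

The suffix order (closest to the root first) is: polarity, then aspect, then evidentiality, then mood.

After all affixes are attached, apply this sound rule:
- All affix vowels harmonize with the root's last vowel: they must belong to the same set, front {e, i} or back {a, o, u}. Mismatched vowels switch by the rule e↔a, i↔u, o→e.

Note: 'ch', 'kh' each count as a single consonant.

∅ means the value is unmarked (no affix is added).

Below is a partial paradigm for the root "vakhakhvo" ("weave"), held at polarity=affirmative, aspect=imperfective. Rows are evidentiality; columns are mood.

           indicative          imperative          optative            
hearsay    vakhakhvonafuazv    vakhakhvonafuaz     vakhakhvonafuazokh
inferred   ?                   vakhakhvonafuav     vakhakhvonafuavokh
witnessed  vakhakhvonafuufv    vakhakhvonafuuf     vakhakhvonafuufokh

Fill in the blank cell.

vakhakhvonafuavv

Attach polarity affirmative -ne → vakhakhvone.
Attach aspect imperfective -fi → vakhakhvonefi.
Attach evidentiality inferred -av → vakhakhvonefiav.
Attach mood indicative -v (after consonant 'v') → vakhakhvonefiavv.
Apply vowel harmony: vakhakhvonefiavv → vakhakhvonafuavv.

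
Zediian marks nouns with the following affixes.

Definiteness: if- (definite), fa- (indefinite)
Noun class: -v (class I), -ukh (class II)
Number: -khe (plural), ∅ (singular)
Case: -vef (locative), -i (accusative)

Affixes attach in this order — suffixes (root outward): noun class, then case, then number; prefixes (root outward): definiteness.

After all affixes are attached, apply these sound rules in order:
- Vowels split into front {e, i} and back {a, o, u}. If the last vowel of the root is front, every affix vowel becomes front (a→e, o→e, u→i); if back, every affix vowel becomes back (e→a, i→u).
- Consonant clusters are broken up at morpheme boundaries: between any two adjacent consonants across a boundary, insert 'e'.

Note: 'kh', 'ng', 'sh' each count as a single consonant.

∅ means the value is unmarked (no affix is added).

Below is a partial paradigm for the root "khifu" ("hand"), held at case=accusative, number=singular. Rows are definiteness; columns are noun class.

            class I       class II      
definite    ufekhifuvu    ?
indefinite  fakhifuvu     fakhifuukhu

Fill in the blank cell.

ufekhifuukhu

Attach definiteness definite if- → ifkhifu.
Attach noun class class II -ukh → ifkhifuukh.
Attach case accusative -i → ifkhifuukhi.
number = singular: zero marking, form stays ifkhifuukhi.
Apply vowel harmony: ifkhifuukhi → ufkhifuukhu.
Apply epenthesis: ufkhifuukhu → ufekhifuukhu.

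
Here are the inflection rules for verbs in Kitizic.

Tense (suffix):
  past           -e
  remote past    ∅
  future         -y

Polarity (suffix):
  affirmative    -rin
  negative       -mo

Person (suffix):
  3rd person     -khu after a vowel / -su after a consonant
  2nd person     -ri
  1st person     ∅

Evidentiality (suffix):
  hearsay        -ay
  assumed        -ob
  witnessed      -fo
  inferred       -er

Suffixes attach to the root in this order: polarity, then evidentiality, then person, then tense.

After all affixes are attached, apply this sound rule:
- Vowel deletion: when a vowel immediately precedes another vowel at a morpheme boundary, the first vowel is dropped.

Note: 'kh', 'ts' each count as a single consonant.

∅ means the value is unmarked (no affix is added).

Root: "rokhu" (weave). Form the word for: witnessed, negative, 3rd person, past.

rokhumofokhe

Attach polarity negative -mo → rokhumo.
Attach evidentiality witnessed -fo → rokhumofo.
Attach person 3rd person -khu (after vowel 'o') → rokhumofokhu.
Attach tense past -e → rokhumofokhue.
Apply vowel deletion: rokhumofokhue → rokhumofokhe.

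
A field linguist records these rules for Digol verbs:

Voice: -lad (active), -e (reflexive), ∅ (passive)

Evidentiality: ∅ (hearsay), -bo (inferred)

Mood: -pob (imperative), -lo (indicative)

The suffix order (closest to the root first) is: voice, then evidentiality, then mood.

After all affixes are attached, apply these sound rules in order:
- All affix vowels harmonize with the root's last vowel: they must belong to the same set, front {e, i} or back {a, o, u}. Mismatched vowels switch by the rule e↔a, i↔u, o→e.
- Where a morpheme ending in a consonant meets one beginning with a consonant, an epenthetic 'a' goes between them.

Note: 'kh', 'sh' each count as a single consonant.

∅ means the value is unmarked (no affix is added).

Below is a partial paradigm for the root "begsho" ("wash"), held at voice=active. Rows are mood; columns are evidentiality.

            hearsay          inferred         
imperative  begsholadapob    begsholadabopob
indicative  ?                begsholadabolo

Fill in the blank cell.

begsholadalo

Attach voice active -lad → begsholad.
evidentiality = hearsay: zero marking, form stays begsholad.
Attach mood indicative -lo → begsholadlo.
Vowel harmony: no change.
Apply epenthesis: begsholadlo → begsholadalo.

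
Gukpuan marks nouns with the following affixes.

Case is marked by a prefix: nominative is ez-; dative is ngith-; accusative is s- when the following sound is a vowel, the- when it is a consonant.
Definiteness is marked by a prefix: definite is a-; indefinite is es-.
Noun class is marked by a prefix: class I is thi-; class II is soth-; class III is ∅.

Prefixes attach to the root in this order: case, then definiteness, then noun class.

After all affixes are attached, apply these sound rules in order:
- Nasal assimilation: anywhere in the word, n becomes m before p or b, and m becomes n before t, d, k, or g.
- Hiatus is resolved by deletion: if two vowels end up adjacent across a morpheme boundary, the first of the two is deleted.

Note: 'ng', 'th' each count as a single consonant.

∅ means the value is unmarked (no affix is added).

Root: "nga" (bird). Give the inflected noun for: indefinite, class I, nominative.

Attach case nominative ez- → eznga.
Attach definiteness indefinite es- → eseznga.
Attach noun class class I thi- → thieseznga.
Nasal assimilation: no change.
Apply vowel deletion: thieseznga → theseznga.

theseznga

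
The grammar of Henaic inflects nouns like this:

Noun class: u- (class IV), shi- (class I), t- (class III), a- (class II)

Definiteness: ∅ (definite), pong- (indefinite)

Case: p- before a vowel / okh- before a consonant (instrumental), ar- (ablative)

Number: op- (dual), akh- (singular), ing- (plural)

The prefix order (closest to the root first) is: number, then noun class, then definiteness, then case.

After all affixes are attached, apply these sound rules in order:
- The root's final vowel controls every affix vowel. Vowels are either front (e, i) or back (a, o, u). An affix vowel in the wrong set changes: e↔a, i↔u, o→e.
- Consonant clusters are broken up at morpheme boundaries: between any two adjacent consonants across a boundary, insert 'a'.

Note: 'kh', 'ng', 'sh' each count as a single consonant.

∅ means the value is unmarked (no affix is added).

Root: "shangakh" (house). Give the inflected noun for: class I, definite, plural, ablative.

arashuungashangakh

Attach number plural ing- → ingshangakh.
Attach noun class class I shi- → shiingshangakh.
definiteness = definite: zero marking, form stays shiingshangakh.
Attach case ablative ar- → arshiingshangakh.
Apply vowel harmony: arshiingshangakh → arshuungshangakh.
Apply epenthesis: arshuungshangakh → arashuungashangakh.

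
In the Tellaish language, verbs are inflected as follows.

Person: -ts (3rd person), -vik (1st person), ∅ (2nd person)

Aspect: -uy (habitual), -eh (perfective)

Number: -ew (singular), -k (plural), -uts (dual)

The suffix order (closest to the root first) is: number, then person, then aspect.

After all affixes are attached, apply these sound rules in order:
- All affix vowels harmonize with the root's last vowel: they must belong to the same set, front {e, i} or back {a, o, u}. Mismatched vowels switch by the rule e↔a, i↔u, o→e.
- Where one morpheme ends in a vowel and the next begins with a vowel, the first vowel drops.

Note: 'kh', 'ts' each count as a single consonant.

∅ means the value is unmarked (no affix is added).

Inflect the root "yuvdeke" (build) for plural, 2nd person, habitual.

yuvdekekiy

Attach number plural -k → yuvdekek.
person = 2nd person: zero marking, form stays yuvdekek.
Attach aspect habitual -uy → yuvdekekuy.
Apply vowel harmony: yuvdekekuy → yuvdekekiy.
Vowel deletion: no change.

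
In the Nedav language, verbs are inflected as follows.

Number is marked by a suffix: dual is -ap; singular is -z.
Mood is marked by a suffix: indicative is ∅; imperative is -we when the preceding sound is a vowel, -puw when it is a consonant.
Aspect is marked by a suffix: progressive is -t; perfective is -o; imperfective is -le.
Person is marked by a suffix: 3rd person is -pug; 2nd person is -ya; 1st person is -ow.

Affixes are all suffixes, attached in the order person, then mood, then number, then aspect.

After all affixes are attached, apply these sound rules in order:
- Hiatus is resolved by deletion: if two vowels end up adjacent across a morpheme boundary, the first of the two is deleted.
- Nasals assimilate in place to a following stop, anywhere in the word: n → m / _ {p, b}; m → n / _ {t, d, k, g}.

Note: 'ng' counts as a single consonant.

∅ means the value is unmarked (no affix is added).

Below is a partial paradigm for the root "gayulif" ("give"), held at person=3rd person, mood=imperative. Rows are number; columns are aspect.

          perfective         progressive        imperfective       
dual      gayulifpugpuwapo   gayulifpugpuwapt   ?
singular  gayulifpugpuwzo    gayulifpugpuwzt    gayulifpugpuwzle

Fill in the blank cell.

Attach person 3rd person -pug → gayulifpug.
Attach mood imperative -puw (after consonant 'g') → gayulifpugpuw.
Attach number dual -ap → gayulifpugpuwap.
Attach aspect imperfective -le → gayulifpugpuwaple.
Vowel deletion: no change.
Nasal assimilation: no change.

gayulifpugpuwaple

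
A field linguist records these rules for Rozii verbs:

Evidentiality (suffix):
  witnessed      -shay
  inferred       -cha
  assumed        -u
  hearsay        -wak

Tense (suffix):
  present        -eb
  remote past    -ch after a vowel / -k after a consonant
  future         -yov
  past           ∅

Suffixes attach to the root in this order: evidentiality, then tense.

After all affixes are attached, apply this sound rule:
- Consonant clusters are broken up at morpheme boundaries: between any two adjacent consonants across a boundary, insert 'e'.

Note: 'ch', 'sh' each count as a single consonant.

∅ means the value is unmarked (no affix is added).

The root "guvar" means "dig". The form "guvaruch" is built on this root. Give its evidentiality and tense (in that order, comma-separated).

Segment: guvar-u-ch.
evidentiality: -u → assumed.
tense: -ch/k → remote past.

assumed, remote past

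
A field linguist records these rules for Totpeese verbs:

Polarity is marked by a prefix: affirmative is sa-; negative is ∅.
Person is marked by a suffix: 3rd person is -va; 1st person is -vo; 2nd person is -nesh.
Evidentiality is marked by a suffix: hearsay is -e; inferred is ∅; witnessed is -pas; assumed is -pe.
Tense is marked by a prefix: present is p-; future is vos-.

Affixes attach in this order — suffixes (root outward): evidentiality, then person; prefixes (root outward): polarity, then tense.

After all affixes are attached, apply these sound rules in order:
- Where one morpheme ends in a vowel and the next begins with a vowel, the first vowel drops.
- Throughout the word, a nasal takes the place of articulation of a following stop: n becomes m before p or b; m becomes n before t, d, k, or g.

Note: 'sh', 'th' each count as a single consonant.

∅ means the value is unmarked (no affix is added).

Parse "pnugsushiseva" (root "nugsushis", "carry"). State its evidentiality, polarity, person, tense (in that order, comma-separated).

hearsay, negative, 3rd person, present

Segment: p-nugsushis-e-va.
evidentiality: -e → hearsay.
polarity: ∅ → negative.
person: -va → 3rd person.
tense: p- → present.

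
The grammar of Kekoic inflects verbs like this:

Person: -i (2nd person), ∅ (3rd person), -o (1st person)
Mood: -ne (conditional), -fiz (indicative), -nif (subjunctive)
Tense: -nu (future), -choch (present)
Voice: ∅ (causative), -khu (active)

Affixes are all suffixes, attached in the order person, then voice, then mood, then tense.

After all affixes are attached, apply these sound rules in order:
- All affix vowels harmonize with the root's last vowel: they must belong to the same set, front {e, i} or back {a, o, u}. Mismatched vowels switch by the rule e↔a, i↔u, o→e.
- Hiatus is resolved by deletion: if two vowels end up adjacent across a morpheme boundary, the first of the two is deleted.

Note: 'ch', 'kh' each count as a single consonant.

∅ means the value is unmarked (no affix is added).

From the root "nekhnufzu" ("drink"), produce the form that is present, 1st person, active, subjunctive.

nekhnufzokhunufchoch

Attach person 1st person -o → nekhnufzuo.
Attach voice active -khu → nekhnufzuokhu.
Attach mood subjunctive -nif → nekhnufzuokhunif.
Attach tense present -choch → nekhnufzuokhunifchoch.
Apply vowel harmony: nekhnufzuokhunifchoch → nekhnufzuokhunufchoch.
Apply vowel deletion: nekhnufzuokhunufchoch → nekhnufzokhunufchoch.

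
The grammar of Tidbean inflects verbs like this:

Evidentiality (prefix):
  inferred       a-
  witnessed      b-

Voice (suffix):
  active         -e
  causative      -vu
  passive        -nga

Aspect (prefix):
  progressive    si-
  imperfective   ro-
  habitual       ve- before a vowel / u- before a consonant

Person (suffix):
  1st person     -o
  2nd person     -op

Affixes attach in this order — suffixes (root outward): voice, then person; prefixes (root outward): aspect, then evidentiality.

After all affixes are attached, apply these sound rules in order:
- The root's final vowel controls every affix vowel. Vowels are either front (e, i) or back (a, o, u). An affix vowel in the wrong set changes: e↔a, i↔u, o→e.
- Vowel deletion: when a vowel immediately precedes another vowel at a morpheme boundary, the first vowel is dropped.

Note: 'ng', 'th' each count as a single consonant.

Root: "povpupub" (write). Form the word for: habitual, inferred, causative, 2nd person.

Attach voice causative -vu → povpupubvu.
Attach aspect habitual u- (before consonant 'p') → upovpupubvu.
Attach person 2nd person -op → upovpupubvuop.
Attach evidentiality inferred a- → aupovpupubvuop.
Vowel harmony: no change.
Apply vowel deletion: aupovpupubvuop → upovpupubvop.

upovpupubvop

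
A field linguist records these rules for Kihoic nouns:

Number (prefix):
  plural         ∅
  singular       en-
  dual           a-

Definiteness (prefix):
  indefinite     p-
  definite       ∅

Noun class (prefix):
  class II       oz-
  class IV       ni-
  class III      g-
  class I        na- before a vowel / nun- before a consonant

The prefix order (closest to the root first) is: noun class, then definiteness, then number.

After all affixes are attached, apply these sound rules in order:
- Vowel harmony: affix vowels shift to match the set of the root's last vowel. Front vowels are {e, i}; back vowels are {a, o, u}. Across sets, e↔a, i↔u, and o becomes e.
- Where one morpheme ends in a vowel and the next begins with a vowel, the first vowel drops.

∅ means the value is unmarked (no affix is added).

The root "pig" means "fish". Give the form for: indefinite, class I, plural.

Attach noun class class I nun- (before consonant 'p') → nunpig.
Attach definiteness indefinite p- → pnunpig.
number = plural: zero marking, form stays pnunpig.
Apply vowel harmony: pnunpig → pninpig.
Vowel deletion: no change.

pninpig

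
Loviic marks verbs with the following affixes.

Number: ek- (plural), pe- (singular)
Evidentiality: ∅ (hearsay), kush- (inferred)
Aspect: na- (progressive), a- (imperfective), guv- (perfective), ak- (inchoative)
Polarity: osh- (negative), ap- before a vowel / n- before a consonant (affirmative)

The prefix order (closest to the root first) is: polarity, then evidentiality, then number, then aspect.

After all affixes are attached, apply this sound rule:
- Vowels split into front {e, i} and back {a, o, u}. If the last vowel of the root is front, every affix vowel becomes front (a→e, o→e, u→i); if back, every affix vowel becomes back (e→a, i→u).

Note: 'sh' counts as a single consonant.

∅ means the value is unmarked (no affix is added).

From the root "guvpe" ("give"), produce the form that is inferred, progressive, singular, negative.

nepekisheshguvpe

Attach polarity negative osh- → oshguvpe.
Attach evidentiality inferred kush- → kushoshguvpe.
Attach number singular pe- → pekushoshguvpe.
Attach aspect progressive na- → napekushoshguvpe.
Apply vowel harmony: napekushoshguvpe → nepekisheshguvpe.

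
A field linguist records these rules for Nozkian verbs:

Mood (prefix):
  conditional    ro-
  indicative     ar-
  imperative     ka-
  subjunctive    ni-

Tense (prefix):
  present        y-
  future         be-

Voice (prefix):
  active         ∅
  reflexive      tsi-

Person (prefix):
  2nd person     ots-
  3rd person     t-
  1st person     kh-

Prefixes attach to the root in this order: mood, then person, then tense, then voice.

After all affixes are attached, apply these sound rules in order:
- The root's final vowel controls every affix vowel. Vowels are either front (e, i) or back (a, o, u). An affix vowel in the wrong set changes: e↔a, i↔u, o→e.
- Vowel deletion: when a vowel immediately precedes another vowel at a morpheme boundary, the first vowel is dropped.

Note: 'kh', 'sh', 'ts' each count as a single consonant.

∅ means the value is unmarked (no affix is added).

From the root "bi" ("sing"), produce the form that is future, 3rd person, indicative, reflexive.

tsibeterbi

Attach mood indicative ar- → arbi.
Attach person 3rd person t- → tarbi.
Attach tense future be- → betarbi.
Attach voice reflexive tsi- → tsibetarbi.
Apply vowel harmony: tsibetarbi → tsibeterbi.
Vowel deletion: no change.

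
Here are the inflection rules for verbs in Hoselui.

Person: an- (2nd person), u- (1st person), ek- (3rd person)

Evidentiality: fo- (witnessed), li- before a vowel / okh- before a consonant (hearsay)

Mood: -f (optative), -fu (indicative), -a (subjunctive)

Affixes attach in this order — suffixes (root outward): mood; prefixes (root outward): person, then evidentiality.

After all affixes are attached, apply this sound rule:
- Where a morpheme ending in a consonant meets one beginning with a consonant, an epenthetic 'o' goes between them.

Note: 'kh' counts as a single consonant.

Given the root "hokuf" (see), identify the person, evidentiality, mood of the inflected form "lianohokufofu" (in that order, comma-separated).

Segment: li-an-hokuf-fu.
person: an- → 2nd person.
evidentiality: li/okh- → hearsay.
mood: -fu → indicative.

2nd person, hearsay, indicative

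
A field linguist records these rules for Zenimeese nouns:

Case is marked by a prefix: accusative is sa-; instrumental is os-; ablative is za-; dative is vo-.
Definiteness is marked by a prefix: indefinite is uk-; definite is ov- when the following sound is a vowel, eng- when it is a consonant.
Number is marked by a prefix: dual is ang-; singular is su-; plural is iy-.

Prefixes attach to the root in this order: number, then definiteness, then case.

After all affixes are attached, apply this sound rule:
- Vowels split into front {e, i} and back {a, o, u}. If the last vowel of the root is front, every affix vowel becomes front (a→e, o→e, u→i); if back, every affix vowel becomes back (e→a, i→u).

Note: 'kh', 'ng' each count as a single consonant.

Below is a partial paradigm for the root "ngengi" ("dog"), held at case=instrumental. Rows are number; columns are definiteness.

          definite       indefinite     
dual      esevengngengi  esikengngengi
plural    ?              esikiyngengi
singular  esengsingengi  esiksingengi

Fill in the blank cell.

Attach number plural iy- → iyngengi.
Attach definiteness definite ov- (before vowel 'i') → oviyngengi.
Attach case instrumental os- → osoviyngengi.
Apply vowel harmony: osoviyngengi → eseviyngengi.

eseviyngengi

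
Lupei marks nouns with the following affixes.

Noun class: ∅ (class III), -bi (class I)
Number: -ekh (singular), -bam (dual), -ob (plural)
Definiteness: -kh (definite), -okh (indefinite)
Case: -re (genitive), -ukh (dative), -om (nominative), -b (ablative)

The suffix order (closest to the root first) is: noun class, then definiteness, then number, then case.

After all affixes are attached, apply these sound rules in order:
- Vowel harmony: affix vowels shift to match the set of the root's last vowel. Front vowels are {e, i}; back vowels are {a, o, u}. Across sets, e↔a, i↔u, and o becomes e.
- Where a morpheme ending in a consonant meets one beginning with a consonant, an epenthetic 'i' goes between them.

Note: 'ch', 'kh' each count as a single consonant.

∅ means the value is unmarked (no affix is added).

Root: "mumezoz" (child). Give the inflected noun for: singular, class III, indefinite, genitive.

noun class = class III: zero marking, form stays mumezoz.
Attach definiteness indefinite -okh → mumezozokh.
Attach number singular -ekh → mumezozokhekh.
Attach case genitive -re → mumezozokhekhre.
Apply vowel harmony: mumezozokhekhre → mumezozokhakhra.
Apply epenthesis: mumezozokhakhra → mumezozokhakhira.

mumezozokhakhira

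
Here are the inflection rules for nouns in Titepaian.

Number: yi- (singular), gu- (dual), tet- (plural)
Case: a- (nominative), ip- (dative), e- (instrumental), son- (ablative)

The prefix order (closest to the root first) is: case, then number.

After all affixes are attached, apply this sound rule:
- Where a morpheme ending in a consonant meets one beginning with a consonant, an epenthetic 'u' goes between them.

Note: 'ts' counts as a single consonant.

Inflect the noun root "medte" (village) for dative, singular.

yiipumedte

Attach case dative ip- → ipmedte.
Attach number singular yi- → yiipmedte.
Apply epenthesis: yiipmedte → yiipumedte.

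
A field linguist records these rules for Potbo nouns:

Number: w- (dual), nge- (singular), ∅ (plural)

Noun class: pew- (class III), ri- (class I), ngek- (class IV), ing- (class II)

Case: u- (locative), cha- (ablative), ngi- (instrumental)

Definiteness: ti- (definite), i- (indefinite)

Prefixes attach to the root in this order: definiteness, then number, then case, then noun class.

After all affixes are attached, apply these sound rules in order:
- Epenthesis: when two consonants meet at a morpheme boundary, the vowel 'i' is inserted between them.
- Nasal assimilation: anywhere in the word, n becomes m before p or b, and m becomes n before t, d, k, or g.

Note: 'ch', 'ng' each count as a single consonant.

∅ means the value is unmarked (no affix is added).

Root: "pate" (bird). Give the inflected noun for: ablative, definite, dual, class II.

Attach definiteness definite ti- → tipate.
Attach number dual w- → wtipate.
Attach case ablative cha- → chawtipate.
Attach noun class class II ing- → ingchawtipate.
Apply epenthesis: ingchawtipate → ingichawitipate.
Nasal assimilation: no change.

ingichawitipate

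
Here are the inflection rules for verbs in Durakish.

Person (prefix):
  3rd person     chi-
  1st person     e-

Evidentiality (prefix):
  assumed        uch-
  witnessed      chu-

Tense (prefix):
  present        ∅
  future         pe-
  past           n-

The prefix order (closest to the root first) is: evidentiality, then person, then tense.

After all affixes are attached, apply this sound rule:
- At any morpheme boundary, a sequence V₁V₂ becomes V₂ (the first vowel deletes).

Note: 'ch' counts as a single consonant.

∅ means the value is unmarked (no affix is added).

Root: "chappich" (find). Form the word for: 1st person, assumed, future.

puchchappich

Attach evidentiality assumed uch- → uchchappich.
Attach person 1st person e- → euchchappich.
Attach tense future pe- → peeuchchappich.
Apply vowel deletion: peeuchchappich → puchchappich.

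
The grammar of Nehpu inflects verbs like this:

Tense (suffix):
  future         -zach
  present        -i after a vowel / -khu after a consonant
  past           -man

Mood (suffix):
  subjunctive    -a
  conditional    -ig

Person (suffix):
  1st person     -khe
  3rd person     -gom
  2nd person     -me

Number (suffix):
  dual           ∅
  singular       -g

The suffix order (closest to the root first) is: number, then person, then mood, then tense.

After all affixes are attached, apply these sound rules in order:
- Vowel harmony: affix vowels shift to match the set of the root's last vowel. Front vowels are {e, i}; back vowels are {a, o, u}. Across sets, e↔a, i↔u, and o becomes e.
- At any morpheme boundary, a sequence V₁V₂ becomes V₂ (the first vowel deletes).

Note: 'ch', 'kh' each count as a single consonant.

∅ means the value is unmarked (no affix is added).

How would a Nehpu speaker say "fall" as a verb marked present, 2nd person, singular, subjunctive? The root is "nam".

namgmu

Attach number singular -g → namg.
Attach person 2nd person -me → namgme.
Attach mood subjunctive -a → namgmea.
Attach tense present -i (after vowel 'a') → namgmeai.
Apply vowel harmony: namgmeai → namgmaau.
Apply vowel deletion: namgmaau → namgmu.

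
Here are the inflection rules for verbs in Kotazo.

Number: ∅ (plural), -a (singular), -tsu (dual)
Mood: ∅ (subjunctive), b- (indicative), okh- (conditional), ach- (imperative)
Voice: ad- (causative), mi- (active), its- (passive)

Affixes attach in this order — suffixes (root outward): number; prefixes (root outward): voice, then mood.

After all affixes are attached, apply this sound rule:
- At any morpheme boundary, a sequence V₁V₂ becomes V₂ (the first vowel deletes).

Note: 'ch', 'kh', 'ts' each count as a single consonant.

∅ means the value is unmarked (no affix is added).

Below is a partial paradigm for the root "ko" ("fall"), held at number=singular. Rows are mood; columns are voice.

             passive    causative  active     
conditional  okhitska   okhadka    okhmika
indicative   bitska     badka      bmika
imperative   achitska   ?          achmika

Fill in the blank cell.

Attach voice causative ad- → adko.
Attach mood imperative ach- → achadko.
Attach number singular -a → achadkoa.
Apply vowel deletion: achadkoa → achadka.

achadka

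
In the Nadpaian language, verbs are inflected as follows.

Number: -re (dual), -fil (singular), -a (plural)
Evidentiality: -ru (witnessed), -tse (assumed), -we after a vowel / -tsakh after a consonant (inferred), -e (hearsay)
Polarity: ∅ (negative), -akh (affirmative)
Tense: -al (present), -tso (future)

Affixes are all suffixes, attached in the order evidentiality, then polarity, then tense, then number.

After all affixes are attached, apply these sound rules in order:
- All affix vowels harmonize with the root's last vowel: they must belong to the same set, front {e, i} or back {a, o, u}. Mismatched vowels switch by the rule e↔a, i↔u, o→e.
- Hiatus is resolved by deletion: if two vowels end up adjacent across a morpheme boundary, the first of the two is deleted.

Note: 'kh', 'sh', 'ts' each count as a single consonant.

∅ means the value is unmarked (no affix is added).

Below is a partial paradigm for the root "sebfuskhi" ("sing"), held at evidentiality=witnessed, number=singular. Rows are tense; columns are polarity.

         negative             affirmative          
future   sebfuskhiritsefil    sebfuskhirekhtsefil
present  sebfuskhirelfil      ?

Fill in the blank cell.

sebfuskhirekhelfil

Attach evidentiality witnessed -ru → sebfuskhiru.
Attach polarity affirmative -akh → sebfuskhiruakh.
Attach tense present -al → sebfuskhiruakhal.
Attach number singular -fil → sebfuskhiruakhalfil.
Apply vowel harmony: sebfuskhiruakhalfil → sebfuskhiriekhelfil.
Apply vowel deletion: sebfuskhiriekhelfil → sebfuskhirekhelfil.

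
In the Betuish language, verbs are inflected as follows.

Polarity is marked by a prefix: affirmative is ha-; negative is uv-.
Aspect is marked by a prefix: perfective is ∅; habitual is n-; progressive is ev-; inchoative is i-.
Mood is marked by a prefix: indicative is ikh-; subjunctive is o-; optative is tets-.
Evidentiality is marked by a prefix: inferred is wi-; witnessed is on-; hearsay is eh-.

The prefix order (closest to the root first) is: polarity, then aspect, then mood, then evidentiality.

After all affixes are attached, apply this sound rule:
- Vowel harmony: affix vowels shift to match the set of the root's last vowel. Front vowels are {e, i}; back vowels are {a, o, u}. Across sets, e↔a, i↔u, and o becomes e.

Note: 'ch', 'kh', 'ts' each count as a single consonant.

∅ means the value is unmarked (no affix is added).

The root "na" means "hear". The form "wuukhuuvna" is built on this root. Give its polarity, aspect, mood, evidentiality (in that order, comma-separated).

negative, inchoative, indicative, inferred

Segment: wi-ikh-i-uv-na.
polarity: uv- → negative.
aspect: i- → inchoative.
mood: ikh- → indicative.
evidentiality: wi- → inferred.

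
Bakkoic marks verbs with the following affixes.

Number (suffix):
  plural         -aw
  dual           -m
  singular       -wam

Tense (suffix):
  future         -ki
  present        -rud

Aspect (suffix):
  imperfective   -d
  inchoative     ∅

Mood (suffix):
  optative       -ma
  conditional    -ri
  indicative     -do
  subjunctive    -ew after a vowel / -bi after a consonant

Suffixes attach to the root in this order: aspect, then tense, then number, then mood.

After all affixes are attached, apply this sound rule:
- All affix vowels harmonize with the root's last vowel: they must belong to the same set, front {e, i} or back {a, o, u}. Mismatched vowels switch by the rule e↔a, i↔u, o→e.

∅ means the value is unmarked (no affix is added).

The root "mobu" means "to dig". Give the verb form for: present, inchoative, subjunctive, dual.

moburudmbu

aspect = inchoative: zero marking, form stays mobu.
Attach tense present -rud → moburud.
Attach number dual -m → moburudm.
Attach mood subjunctive -bi (after consonant 'm') → moburudmbi.
Apply vowel harmony: moburudmbi → moburudmbu.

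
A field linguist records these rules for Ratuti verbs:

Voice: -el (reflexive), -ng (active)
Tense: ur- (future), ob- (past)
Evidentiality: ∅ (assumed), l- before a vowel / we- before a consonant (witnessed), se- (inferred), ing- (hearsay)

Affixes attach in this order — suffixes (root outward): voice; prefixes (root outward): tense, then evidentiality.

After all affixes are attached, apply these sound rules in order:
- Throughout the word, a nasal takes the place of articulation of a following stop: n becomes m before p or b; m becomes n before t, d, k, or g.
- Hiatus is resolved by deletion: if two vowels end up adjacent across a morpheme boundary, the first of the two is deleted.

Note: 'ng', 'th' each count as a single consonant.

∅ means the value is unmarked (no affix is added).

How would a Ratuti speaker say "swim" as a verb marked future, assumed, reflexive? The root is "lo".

urlel

Attach voice reflexive -el → loel.
Attach tense future ur- → urloel.
evidentiality = assumed: zero marking, form stays urloel.
Nasal assimilation: no change.
Apply vowel deletion: urloel → urlel.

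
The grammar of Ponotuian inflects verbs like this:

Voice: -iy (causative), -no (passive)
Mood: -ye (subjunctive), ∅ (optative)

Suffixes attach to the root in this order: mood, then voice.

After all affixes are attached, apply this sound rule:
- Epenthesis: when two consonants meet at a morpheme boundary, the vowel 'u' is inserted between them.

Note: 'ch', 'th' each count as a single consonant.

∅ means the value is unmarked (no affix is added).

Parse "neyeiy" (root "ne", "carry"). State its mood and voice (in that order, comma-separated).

subjunctive, causative

Segment: ne-ye-iy.
mood: -ye → subjunctive.
voice: -iy → causative.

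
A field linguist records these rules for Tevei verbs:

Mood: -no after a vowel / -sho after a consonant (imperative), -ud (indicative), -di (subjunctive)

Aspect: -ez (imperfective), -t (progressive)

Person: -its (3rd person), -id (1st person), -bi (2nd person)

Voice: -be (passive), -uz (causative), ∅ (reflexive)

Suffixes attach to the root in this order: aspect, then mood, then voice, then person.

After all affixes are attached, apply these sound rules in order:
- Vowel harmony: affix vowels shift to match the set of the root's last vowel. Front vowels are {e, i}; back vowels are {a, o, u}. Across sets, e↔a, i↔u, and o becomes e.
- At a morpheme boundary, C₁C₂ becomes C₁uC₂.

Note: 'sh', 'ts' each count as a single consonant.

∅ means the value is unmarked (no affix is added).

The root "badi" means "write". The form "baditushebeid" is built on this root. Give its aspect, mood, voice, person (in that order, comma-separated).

Segment: badi-t-sho-be-id.
aspect: -t → progressive.
mood: -no/sho → imperative.
voice: -be → passive.
person: -id → 1st person.

progressive, imperative, passive, 1st person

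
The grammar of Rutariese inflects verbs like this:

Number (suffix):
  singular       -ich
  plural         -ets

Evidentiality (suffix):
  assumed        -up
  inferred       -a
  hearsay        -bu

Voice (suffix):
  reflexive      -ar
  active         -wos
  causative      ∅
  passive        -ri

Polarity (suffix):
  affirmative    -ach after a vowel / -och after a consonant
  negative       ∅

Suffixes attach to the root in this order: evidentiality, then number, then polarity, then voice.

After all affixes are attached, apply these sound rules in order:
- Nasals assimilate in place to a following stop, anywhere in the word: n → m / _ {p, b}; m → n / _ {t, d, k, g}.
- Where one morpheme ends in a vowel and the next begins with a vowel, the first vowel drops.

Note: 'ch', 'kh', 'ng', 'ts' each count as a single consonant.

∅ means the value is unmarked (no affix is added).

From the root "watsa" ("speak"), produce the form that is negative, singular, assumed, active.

watsupichwos

Attach evidentiality assumed -up → watsaup.
Attach number singular -ich → watsaupich.
polarity = negative: zero marking, form stays watsaupich.
Attach voice active -wos → watsaupichwos.
Nasal assimilation: no change.
Apply vowel deletion: watsaupichwos → watsupichwos.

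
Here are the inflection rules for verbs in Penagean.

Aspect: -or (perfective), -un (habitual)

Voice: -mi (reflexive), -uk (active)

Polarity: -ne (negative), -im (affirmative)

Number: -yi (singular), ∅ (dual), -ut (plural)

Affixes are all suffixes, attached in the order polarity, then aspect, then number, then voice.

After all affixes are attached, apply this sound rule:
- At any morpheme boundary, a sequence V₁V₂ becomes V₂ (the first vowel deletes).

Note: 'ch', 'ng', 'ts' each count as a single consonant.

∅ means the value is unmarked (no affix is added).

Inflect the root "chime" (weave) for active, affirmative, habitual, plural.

chimimunutuk

Attach polarity affirmative -im → chimeim.
Attach aspect habitual -un → chimeimun.
Attach number plural -ut → chimeimunut.
Attach voice active -uk → chimeimunutuk.
Apply vowel deletion: chimeimunutuk → chimimunutuk.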